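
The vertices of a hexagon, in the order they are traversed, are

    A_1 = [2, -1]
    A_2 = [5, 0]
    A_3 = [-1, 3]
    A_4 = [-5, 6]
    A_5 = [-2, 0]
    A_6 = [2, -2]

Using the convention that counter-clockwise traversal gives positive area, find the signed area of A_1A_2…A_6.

23.5

Apply the shoelace (surveyor's) formula: 2A = Σ (x_i·y_{i+1} − x_{i+1}·y_i), indices taken mod 6.
A_1→A_2: (2)(0) − (5)(-1) = 5
A_2→A_3: (5)(3) − (-1)(0) = 15
A_3→A_4: (-1)(6) − (-5)(3) = 9
A_4→A_5: (-5)(0) − (-2)(6) = 12
A_5→A_6: (-2)(-2) − (2)(0) = 4
A_6→A_1: (2)(-1) − (2)(-2) = 2
Σ = 47
Signed area = Σ/2 = 23.5 (positive ⇒ counter-clockwise traversal).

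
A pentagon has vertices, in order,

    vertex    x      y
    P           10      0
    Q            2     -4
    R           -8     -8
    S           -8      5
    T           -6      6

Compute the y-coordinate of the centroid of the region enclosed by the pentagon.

Apply the shoelace formula. First the cross-terms c_i = x_i·y_{i+1} − x_{i+1}·y_i:
  -40, -48, -104, -18, -60  ⇒  2A = -270, A = -135.
Then Σ (y_i + y_{i+1})·c_i = 490, so ȳ = 490 / (6·(-135)) = -49/81.

-49/81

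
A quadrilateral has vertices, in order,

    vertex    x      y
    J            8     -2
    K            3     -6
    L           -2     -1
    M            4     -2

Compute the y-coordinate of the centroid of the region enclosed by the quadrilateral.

-385/123

Apply the shoelace formula. First the cross-terms c_i = x_i·y_{i+1} − x_{i+1}·y_i:
  -42, -15, 8, 8  ⇒  2A = -41, A = -20.5.
Then Σ (y_i + y_{i+1})·c_i = 385, so ȳ = 385 / (6·(-20.5)) = -385/123.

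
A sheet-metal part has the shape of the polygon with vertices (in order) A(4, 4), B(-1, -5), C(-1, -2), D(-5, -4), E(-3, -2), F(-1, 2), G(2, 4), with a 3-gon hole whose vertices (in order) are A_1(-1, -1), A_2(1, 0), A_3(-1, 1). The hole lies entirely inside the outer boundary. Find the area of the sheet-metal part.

23.5

Outer boundary:
Apply Gauss's area formula: 2A = Σ (x_i·y_{i+1} − x_{i+1}·y_i), indices taken mod 7.
Σ = (-16) + (-3) + (-6) + (-2) + (-8) + (-8) + (-8) = -51
Area = |Σ|/2 = 25.5.
Hole:
A_1→A_2: (-1)(0) − (1)(-1) = 1
A_2→A_3: (1)(1) − (-1)(0) = 1
A_3→A_1: (-1)(-1) − (-1)(1) = 2
Σ = 4
Area = |Σ|/2 = 2.
Net area = 25.5 − 2 = 23.5.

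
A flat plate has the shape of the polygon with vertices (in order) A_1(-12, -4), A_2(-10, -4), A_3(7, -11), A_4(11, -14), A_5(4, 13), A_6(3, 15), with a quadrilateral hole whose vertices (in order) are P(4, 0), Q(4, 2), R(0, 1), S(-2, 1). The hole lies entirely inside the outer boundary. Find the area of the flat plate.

273.5

Outer boundary:
Σ = (8) + (138) + (23) + (199) + (21) + (168) = 557
Area = |Σ|/2 = 278.5.
Hole:
Apply the shoelace (surveyor's) formula: 2A = Σ (x_i·y_{i+1} − x_{i+1}·y_i), indices taken mod 4.
P→Q: (4)(2) − (4)(0) = 8
Q→R: (4)(1) − (0)(2) = 4
R→S: (0)(1) − (-2)(1) = 2
S→P: (-2)(0) − (4)(1) = -4
Σ = 10
Area = |Σ|/2 = 5.
Net area = 278.5 − 5 = 273.5.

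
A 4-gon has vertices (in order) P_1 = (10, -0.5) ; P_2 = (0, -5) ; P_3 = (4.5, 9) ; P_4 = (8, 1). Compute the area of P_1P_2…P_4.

Apply Gauss's area formula: 2A = Σ (x_i·y_{i+1} − x_{i+1}·y_i), indices taken mod 4.
Σ = (-50) + (22.5) + (-67.5) + (-14) = -109
Area = |Σ|/2 = 54.5.

54.5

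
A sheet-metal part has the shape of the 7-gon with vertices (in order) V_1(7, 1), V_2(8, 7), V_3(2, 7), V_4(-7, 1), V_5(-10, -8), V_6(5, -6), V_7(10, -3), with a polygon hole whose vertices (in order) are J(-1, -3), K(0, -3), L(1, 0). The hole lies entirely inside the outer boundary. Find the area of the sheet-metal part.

Outer boundary:
Σ = (41) + (42) + (51) + (66) + (100) + (45) + (31) = 376
Area = |Σ|/2 = 188.
Hole:
Σ = (3) + (3) + (-3) = 3
Area = |Σ|/2 = 1.5.
Net area = 188 − 1.5 = 186.5.

186.5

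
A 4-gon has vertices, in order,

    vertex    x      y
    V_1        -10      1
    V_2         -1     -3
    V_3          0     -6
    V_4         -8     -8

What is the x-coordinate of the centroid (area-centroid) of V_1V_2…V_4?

-1621/297

Apply the surveyor's formula. First the cross-terms c_i = x_i·y_{i+1} − x_{i+1}·y_i:
  31, 6, -48, -88  ⇒  2A = -99, A = -49.5.
Then Σ (x_i + x_{i+1})·c_i = 1621, so x̄ = 1621 / (6·(-49.5)) = -1621/297.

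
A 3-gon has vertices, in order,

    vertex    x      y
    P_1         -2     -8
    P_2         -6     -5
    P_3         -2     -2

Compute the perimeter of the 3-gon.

|P_1P_2| = √((-4)² + (3)²) = √25 = 5
|P_2P_3| = √((4)² + (3)²) = √25 = 5
|P_3P_1| = √((0)² + (-6)²) = √36 = 6
Perimeter = 5 + 5 + 6 = 16.

16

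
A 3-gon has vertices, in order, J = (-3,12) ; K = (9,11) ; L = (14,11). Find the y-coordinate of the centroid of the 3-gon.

34/3

Apply the surveyor's formula. First the cross-terms c_i = x_i·y_{i+1} − x_{i+1}·y_i:
  -141, -55, 201  ⇒  2A = 5, A = 2.5.
Then Σ (y_i + y_{i+1})·c_i = 170, so ȳ = 170 / (6·2.5) = 34/3.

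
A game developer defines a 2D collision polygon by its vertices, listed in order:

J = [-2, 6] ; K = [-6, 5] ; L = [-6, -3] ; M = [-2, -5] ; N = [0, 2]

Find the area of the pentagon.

49

Apply the surveyor's formula: 2A = Σ (x_i·y_{i+1} − x_{i+1}·y_i), indices taken mod 5.
Σ = (26) + (48) + (24) + (-4) + (4) = 98
Area = |Σ|/2 = 49.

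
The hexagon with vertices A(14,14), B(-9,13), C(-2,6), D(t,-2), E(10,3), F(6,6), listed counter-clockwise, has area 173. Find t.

The doubled signed area Σ (x_i y_{i+1} − x_{i+1} y_i) is linear in t.
With t=0 it equals 346; the coefficient of t is -3 (from the two edges through D).
So -3·t + 346 = 2·173 = 346 ⇒ t = 0.

0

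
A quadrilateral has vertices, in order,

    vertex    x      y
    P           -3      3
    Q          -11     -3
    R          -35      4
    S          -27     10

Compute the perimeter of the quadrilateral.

70

|PQ| = √((-8)² + (-6)²) = √100 = 10
|QR| = √((-24)² + (7)²) = √625 = 25
|RS| = √((8)² + (6)²) = √100 = 10
|SP| = √((24)² + (-7)²) = √625 = 25
Perimeter = 10 + 25 + 10 + 25 = 70.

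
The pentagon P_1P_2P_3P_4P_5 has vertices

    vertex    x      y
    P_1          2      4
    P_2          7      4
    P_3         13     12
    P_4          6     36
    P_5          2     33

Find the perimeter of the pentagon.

|P_1P_2| = √((5)² + (0)²) = √25 = 5
|P_2P_3| = √((6)² + (8)²) = √100 = 10
|P_3P_4| = √((-7)² + (24)²) = √625 = 25
|P_4P_5| = √((-4)² + (-3)²) = √25 = 5
|P_5P_1| = √((0)² + (-29)²) = √841 = 29
Perimeter = 5 + 10 + 25 + 5 + 29 = 74.

74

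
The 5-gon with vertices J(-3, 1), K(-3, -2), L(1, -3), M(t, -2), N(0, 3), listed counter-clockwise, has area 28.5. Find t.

5

Write out the shoelace sum; only the two edges meeting at M involve t:
2·Area = [(1·(-2) − t·(-3)) + (t·3 − 0·(-2))] + 29
       = 6·t + 27 = 57
⇒ t = 5.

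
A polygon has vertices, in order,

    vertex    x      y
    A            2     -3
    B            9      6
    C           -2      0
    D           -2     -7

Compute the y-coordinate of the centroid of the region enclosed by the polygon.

Apply the surveyor's formula. First the cross-terms c_i = x_i·y_{i+1} − x_{i+1}·y_i:
  39, 12, 14, 20  ⇒  2A = 85, A = 42.5.
Then Σ (y_i + y_{i+1})·c_i = -109, so ȳ = -109 / (6·42.5) = -109/255.

-109/255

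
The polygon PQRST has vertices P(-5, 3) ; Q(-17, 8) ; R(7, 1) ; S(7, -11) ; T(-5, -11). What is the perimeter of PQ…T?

|PQ| = √((-12)² + (5)²) = √169 = 13
|QR| = √((24)² + (-7)²) = √625 = 25
|RS| = √((0)² + (-12)²) = √144 = 12
|ST| = √((-12)² + (0)²) = √144 = 12
|TP| = √((0)² + (14)²) = √196 = 14
Perimeter = 13 + 25 + 12 + 12 + 14 = 76.

76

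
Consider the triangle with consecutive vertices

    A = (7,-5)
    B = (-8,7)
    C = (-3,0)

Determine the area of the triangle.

Apply the shoelace formula: 2A = Σ (x_i·y_{i+1} − x_{i+1}·y_i), indices taken mod 3.
Σ = (9) + (21) + (15) = 45
Area = |Σ|/2 = 22.5.

22.5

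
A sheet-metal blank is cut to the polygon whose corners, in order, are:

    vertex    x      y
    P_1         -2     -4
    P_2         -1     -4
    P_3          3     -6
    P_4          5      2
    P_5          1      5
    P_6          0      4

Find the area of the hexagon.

Cross-terms: 4, 18, 36, 23, 4, 8  ⇒  Σ = 93
Area = |Σ|/2 = 46.5.

46.5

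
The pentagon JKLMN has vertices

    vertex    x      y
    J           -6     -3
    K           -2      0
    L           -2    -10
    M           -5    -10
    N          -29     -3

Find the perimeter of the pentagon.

|JK| = √((4)² + (3)²) = √25 = 5
|KL| = √((0)² + (-10)²) = √100 = 10
|LM| = √((-3)² + (0)²) = √9 = 3
|MN| = √((-24)² + (7)²) = √625 = 25
|NJ| = √((23)² + (0)²) = √529 = 23
Perimeter = 5 + 10 + 3 + 25 + 23 = 66.

66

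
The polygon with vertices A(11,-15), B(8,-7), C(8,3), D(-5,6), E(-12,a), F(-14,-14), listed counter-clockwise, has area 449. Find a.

Write out the shoelace sum; only the two edges meeting at E involve a:
2·Area = [((-5)·a − (-12)·6) + ((-12)·(-14) − (-14)·a)] + 550
       = 9·a + 790 = 898
⇒ a = 12.

12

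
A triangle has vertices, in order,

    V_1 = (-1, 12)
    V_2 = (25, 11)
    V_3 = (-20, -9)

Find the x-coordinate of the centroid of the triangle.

4/3

Apply Gauss's area formula. First the cross-terms c_i = x_i·y_{i+1} − x_{i+1}·y_i:
  -311, -5, -249  ⇒  2A = -565, A = -282.5.
Then Σ (x_i + x_{i+1})·c_i = -2260, so x̄ = -2260 / (6·(-282.5)) = 4/3.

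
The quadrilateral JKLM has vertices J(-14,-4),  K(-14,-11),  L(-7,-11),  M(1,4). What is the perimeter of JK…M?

48

|JK| = √((0)² + (-7)²) = √49 = 7
|KL| = √((7)² + (0)²) = √49 = 7
|LM| = √((8)² + (15)²) = √289 = 17
|MJ| = √((-15)² + (-8)²) = √289 = 17
Perimeter = 7 + 7 + 17 + 17 = 48.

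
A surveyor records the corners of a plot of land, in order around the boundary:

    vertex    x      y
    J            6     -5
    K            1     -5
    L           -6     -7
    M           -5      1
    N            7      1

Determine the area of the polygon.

Cross-terms: -25, -37, -41, -12, -41  ⇒  Σ = -156
Area = |Σ|/2 = 78.

78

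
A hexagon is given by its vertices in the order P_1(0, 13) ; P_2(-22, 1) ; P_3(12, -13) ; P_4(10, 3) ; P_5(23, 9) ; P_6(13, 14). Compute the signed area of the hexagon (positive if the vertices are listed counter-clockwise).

560.5

Cross-terms: 286, 274, 166, 21, 205, 169  ⇒  Σ = 1121
Signed area = Σ/2 = 560.5 (positive ⇒ counter-clockwise traversal).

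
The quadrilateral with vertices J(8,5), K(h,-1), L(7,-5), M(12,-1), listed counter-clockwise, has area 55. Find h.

The doubled signed area Σ (x_i y_{i+1} − x_{i+1} y_i) is linear in h.
With h=0 it equals 120; the coefficient of h is -10 (from the two edges through K).
So -10·h + 120 = 2·55 = 110 ⇒ h = 1.

1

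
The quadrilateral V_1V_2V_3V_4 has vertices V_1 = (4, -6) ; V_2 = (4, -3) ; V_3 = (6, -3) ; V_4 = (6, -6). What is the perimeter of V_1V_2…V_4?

|V_1V_2| = √((0)² + (3)²) = √9 = 3
|V_2V_3| = √((2)² + (0)²) = √4 = 2
|V_3V_4| = √((0)² + (-3)²) = √9 = 3
|V_4V_1| = √((-2)² + (0)²) = √4 = 2
Perimeter = 3 + 2 + 3 + 2 = 10.

10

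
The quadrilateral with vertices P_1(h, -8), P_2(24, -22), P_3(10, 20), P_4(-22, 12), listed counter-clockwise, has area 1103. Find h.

Write out the shoelace sum; only the two edges meeting at P_1 involve h:
2·Area = [((-22)·(-8) − h·12) + (h·(-22) − 24·(-8))] + 1260
       = -34·h + 1628 = 2206
⇒ h = -17.

-17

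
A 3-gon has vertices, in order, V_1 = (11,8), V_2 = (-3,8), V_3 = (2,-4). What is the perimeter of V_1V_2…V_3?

42

|V_1V_2| = √((-14)² + (0)²) = √196 = 14
|V_2V_3| = √((5)² + (-12)²) = √169 = 13
|V_3V_1| = √((9)² + (12)²) = √225 = 15
Perimeter = 14 + 13 + 15 = 42.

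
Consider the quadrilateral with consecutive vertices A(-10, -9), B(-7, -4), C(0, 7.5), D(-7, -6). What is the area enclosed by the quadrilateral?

10

Σ = (-23) + (-52.5) + (52.5) + (3) = -20
Area = |Σ|/2 = 10.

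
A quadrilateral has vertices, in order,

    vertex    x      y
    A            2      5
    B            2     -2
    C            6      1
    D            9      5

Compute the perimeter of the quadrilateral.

|AB| = √((0)² + (-7)²) = √49 = 7
|BC| = √((4)² + (3)²) = √25 = 5
|CD| = √((3)² + (4)²) = √25 = 5
|DA| = √((-7)² + (0)²) = √49 = 7
Perimeter = 7 + 5 + 5 + 7 = 24.

24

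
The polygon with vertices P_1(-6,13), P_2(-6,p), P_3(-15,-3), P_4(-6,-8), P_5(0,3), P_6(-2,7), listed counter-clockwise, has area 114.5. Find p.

3

The doubled signed area Σ (x_i y_{i+1} − x_{i+1} y_i) is linear in p.
With p=0 it equals 202; the coefficient of p is 9 (from the two edges through P_2).
So 9·p + 202 = 2·114.5 = 229 ⇒ p = 3.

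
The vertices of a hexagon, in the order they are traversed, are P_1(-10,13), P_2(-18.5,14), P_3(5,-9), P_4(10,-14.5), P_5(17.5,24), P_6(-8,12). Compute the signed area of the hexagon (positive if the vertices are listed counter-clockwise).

563.125

P_1→P_2: (-10)(14) − (-18.5)(13) = 100.5
P_2→P_3: (-18.5)(-9) − (5)(14) = 96.5
P_3→P_4: (5)(-14.5) − (10)(-9) = 17.5
P_4→P_5: (10)(24) − (17.5)(-14.5) = 493.75
P_5→P_6: (17.5)(12) − (-8)(24) = 402
P_6→P_1: (-8)(13) − (-10)(12) = 16
Σ = 1126.25
Signed area = Σ/2 = 563.125 (positive ⇒ counter-clockwise traversal).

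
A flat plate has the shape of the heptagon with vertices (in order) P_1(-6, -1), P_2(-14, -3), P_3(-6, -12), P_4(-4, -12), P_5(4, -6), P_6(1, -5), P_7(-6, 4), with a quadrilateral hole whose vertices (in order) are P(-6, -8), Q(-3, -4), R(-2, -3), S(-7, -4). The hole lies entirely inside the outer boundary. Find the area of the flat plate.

110

Outer boundary:
Apply the surveyor's formula: 2A = Σ (x_i·y_{i+1} − x_{i+1}·y_i), indices taken mod 7.
Cross-terms: 4, 150, 24, 72, -14, -26, 30  ⇒  Σ = 240
Area = |Σ|/2 = 120.
Hole:
P→Q: (-6)(-4) − (-3)(-8) = 0
Q→R: (-3)(-3) − (-2)(-4) = 1
R→S: (-2)(-4) − (-7)(-3) = -13
S→P: (-7)(-8) − (-6)(-4) = 32
Σ = 20
Area = |Σ|/2 = 10.
Net area = 120 − 10 = 110.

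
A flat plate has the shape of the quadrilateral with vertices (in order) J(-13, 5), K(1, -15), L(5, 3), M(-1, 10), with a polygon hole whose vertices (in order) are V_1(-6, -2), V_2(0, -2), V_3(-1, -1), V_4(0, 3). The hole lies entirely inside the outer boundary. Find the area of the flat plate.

210.5

Outer boundary:
Apply the surveyor's formula: 2A = Σ (x_i·y_{i+1} − x_{i+1}·y_i), indices taken mod 4.
Σ = (190) + (78) + (53) + (125) = 446
Area = |Σ|/2 = 223.
Hole:
V_1→V_2: (-6)(-2) − (0)(-2) = 12
V_2→V_3: (0)(-1) − (-1)(-2) = -2
V_3→V_4: (-1)(3) − (0)(-1) = -3
V_4→V_1: (0)(-2) − (-6)(3) = 18
Σ = 25
Area = |Σ|/2 = 12.5.
Net area = 223 − 12.5 = 210.5.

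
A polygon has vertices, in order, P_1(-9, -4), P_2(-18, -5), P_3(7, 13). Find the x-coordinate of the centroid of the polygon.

-20/3

Apply Gauss's area formula. First the cross-terms c_i = x_i·y_{i+1} − x_{i+1}·y_i:
  -27, -199, 89  ⇒  2A = -137, A = -68.5.
Then Σ (x_i + x_{i+1})·c_i = 2740, so x̄ = 2740 / (6·(-68.5)) = -20/3.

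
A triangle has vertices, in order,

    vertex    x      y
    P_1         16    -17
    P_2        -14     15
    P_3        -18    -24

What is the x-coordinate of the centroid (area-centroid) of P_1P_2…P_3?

-16/3

Apply Gauss's area formula. First the cross-terms c_i = x_i·y_{i+1} − x_{i+1}·y_i:
  2, 606, 690  ⇒  2A = 1298, A = 649.
Then Σ (x_i + x_{i+1})·c_i = -20768, so x̄ = -20768 / (6·649) = -16/3.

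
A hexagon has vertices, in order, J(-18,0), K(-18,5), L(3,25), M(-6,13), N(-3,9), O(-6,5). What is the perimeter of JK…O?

72

|JK| = √((0)² + (5)²) = √25 = 5
|KL| = √((21)² + (20)²) = √841 = 29
|LM| = √((-9)² + (-12)²) = √225 = 15
|MN| = √((3)² + (-4)²) = √25 = 5
|NO| = √((-3)² + (-4)²) = √25 = 5
|OJ| = √((-12)² + (-5)²) = √169 = 13
Perimeter = 5 + 29 + 15 + 5 + 5 + 13 = 72.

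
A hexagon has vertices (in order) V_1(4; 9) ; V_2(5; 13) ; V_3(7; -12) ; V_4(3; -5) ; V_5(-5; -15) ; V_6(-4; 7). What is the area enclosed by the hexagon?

186

Cross-terms: 7, -151, 1, -70, -95, -64  ⇒  Σ = -372
Area = |Σ|/2 = 186.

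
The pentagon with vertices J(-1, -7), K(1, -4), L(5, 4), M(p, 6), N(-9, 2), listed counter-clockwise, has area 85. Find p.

The doubled signed area Σ (x_i y_{i+1} − x_{i+1} y_i) is linear in p.
With p=0 it equals 184; the coefficient of p is -2 (from the two edges through M).
So -2·p + 184 = 2·85 = 170 ⇒ p = 7.

7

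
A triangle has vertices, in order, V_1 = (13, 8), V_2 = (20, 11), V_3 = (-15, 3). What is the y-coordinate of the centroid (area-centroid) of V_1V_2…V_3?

22/3

Apply the shoelace (surveyor's) formula. First the cross-terms c_i = x_i·y_{i+1} − x_{i+1}·y_i:
  -17, 225, -159  ⇒  2A = 49, A = 24.5.
Then Σ (y_i + y_{i+1})·c_i = 1078, so ȳ = 1078 / (6·24.5) = 22/3.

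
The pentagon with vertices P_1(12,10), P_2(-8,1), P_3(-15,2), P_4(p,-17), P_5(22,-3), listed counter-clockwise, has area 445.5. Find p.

17

Write out the shoelace sum; only the two edges meeting at P_4 involve p:
2·Area = [((-15)·(-17) − p·2) + (p·(-3) − 22·(-17))] + 347
       = -5·p + 976 = 891
⇒ p = 17.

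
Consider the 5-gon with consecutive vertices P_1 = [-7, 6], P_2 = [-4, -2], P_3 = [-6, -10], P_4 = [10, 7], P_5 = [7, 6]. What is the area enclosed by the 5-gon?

109.5

Apply the shoelace (surveyor's) formula: 2A = Σ (x_i·y_{i+1} − x_{i+1}·y_i), indices taken mod 5.
Cross-terms: 38, 28, 58, 11, 84  ⇒  Σ = 219
Area = |Σ|/2 = 109.5.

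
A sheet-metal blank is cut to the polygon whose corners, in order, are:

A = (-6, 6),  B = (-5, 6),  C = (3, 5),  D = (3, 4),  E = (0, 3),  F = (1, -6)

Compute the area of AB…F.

38

Apply the surveyor's formula: 2A = Σ (x_i·y_{i+1} − x_{i+1}·y_i), indices taken mod 6.
Σ = (-6) + (-43) + (-3) + (9) + (-3) + (-30) = -76
Area = |Σ|/2 = 38.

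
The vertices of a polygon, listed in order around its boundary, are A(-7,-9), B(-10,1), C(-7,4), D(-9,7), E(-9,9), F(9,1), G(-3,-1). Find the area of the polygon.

118.5

Apply the shoelace formula: 2A = Σ (x_i·y_{i+1} − x_{i+1}·y_i), indices taken mod 7.
Σ = (-97) + (-33) + (-13) + (-18) + (-90) + (-6) + (20) = -237
Area = |Σ|/2 = 118.5.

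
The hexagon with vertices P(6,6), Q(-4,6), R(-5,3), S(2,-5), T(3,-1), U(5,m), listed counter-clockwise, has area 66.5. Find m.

Write out the shoelace sum; only the two edges meeting at U involve m:
2·Area = [(3·m − 5·(-1)) + (5·6 − 6·m)] + 110
       = -3·m + 145 = 133
⇒ m = 4.

4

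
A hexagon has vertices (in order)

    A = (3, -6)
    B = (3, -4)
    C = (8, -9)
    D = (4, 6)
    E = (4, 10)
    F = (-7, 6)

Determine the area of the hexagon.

Σ = (6) + (5) + (84) + (16) + (94) + (24) = 229
Area = |Σ|/2 = 114.5.

114.5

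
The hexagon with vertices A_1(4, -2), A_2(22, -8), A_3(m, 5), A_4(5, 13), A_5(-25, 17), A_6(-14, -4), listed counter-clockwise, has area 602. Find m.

The doubled signed area Σ (x_i y_{i+1} − x_{i+1} y_i) is linear in m.
With m=0 it equals 889; the coefficient of m is 21 (from the two edges through A_3).
So 21·m + 889 = 2·602 = 1204 ⇒ m = 15.

15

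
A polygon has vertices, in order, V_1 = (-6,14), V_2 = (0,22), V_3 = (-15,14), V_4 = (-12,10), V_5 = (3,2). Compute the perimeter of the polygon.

64

|V_1V_2| = √((6)² + (8)²) = √100 = 10
|V_2V_3| = √((-15)² + (-8)²) = √289 = 17
|V_3V_4| = √((3)² + (-4)²) = √25 = 5
|V_4V_5| = √((15)² + (-8)²) = √289 = 17
|V_5V_1| = √((-9)² + (12)²) = √225 = 15
Perimeter = 10 + 17 + 5 + 17 + 15 = 64.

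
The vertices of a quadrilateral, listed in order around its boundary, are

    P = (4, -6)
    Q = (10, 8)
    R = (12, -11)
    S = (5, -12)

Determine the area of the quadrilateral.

P→Q: (4)(8) − (10)(-6) = 92
Q→R: (10)(-11) − (12)(8) = -206
R→S: (12)(-12) − (5)(-11) = -89
S→P: (5)(-6) − (4)(-12) = 18
Σ = -185
Area = |Σ|/2 = 92.5.

92.5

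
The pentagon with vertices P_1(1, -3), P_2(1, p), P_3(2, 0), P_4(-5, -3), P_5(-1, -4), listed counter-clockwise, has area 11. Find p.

The doubled signed area Σ (x_i y_{i+1} − x_{i+1} y_i) is linear in p.
With p=0 it equals 21; the coefficient of p is -1 (from the two edges through P_2).
So -1·p + 21 = 2·11 = 22 ⇒ p = -1.

-1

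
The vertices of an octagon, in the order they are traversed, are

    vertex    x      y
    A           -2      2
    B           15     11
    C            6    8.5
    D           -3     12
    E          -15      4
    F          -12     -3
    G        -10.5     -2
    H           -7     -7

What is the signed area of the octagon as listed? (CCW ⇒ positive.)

196

Apply the surveyor's formula: 2A = Σ (x_i·y_{i+1} − x_{i+1}·y_i), indices taken mod 8.
Σ = (-52) + (61.5) + (97.5) + (168) + (93) + (-7.5) + (59.5) + (-28) = 392
Signed area = Σ/2 = 196 (positive ⇒ counter-clockwise traversal).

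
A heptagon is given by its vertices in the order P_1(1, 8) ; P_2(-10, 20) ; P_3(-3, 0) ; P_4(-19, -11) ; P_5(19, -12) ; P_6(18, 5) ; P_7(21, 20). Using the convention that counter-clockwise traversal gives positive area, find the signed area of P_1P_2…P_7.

Apply the shoelace formula: 2A = Σ (x_i·y_{i+1} − x_{i+1}·y_i), indices taken mod 7.
Σ = (100) + (60) + (33) + (437) + (311) + (255) + (148) = 1344
Signed area = Σ/2 = 672 (positive ⇒ counter-clockwise traversal).

672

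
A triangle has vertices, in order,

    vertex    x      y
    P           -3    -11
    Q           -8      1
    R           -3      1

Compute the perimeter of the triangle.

30

|PQ| = √((-5)² + (12)²) = √169 = 13
|QR| = √((5)² + (0)²) = √25 = 5
|RP| = √((0)² + (-12)²) = √144 = 12
Perimeter = 13 + 5 + 12 = 30.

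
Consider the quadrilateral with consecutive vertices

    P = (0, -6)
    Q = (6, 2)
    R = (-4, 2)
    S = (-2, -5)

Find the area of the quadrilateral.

Cross-terms: 36, 20, 24, 12  ⇒  Σ = 92
Area = |Σ|/2 = 46.

46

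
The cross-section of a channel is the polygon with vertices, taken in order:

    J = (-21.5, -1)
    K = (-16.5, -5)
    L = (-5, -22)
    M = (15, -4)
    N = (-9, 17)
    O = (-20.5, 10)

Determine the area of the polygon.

J→K: (-21.5)(-5) − (-16.5)(-1) = 91
K→L: (-16.5)(-22) − (-5)(-5) = 338
L→M: (-5)(-4) − (15)(-22) = 350
M→N: (15)(17) − (-9)(-4) = 219
N→O: (-9)(10) − (-20.5)(17) = 258.5
O→J: (-20.5)(-1) − (-21.5)(10) = 235.5
Σ = 1492
Area = |Σ|/2 = 746.

746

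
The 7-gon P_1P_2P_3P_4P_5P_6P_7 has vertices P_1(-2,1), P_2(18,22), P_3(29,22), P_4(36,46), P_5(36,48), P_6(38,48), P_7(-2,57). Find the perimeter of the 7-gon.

|P_1P_2| = √((20)² + (21)²) = √841 = 29
|P_2P_3| = √((11)² + (0)²) = √121 = 11
|P_3P_4| = √((7)² + (24)²) = √625 = 25
|P_4P_5| = √((0)² + (2)²) = √4 = 2
|P_5P_6| = √((2)² + (0)²) = √4 = 2
|P_6P_7| = √((-40)² + (9)²) = √1681 = 41
|P_7P_1| = √((0)² + (-56)²) = √3136 = 56
Perimeter = 29 + 11 + 25 + 2 + 2 + 41 + 56 = 166.

166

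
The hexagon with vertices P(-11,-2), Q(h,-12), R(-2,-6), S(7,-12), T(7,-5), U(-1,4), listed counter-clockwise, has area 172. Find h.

-13

The doubled signed area Σ (x_i y_{i+1} − x_{i+1} y_i) is linear in h.
With h=0 it equals 292; the coefficient of h is -4 (from the two edges through Q).
So -4·h + 292 = 2·172 = 344 ⇒ h = -13.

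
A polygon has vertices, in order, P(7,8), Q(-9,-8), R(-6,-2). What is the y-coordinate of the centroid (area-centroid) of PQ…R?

Apply the shoelace (surveyor's) formula. First the cross-terms c_i = x_i·y_{i+1} − x_{i+1}·y_i:
  16, -30, -34  ⇒  2A = -48, A = -24.
Then Σ (y_i + y_{i+1})·c_i = 96, so ȳ = 96 / (6·(-24)) = -2/3.

-2/3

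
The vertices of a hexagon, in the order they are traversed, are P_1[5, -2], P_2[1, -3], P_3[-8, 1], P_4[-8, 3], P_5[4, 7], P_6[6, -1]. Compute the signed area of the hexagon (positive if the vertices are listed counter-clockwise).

-86.5

P_1→P_2: (5)(-3) − (1)(-2) = -13
P_2→P_3: (1)(1) − (-8)(-3) = -23
P_3→P_4: (-8)(3) − (-8)(1) = -16
P_4→P_5: (-8)(7) − (4)(3) = -68
P_5→P_6: (4)(-1) − (6)(7) = -46
P_6→P_1: (6)(-2) − (5)(-1) = -7
Σ = -173
Signed area = Σ/2 = -86.5 (negative ⇒ clockwise traversal).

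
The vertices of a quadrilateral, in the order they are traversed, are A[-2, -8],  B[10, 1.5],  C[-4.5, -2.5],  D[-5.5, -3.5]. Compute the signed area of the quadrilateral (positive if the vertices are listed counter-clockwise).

48.875

A→B: (-2)(1.5) − (10)(-8) = 77
B→C: (10)(-2.5) − (-4.5)(1.5) = -18.25
C→D: (-4.5)(-3.5) − (-5.5)(-2.5) = 2
D→A: (-5.5)(-8) − (-2)(-3.5) = 37
Σ = 97.75
Signed area = Σ/2 = 48.875 (positive ⇒ counter-clockwise traversal).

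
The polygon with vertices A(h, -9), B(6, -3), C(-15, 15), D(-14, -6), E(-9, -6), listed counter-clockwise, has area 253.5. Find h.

-1

Write out the shoelace sum; only the two edges meeting at A involve h:
2·Area = [((-9)·(-9) − h·(-6)) + (h·(-3) − 6·(-9))] + 375
       = 3·h + 510 = 507
⇒ h = -1.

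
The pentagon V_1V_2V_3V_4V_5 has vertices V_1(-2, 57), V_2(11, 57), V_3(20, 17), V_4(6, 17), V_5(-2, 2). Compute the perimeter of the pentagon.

|V_1V_2| = √((13)² + (0)²) = √169 = 13
|V_2V_3| = √((9)² + (-40)²) = √1681 = 41
|V_3V_4| = √((-14)² + (0)²) = √196 = 14
|V_4V_5| = √((-8)² + (-15)²) = √289 = 17
|V_5V_1| = √((0)² + (55)²) = √3025 = 55
Perimeter = 13 + 41 + 14 + 17 + 55 = 140.

140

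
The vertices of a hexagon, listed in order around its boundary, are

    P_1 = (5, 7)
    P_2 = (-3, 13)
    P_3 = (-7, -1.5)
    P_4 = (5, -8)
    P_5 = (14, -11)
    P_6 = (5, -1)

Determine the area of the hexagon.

191.5

Cross-terms: 86, 95.5, 63.5, 57, 41, 40  ⇒  Σ = 383
Area = |Σ|/2 = 191.5.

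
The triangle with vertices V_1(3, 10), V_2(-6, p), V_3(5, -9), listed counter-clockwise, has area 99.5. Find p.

-4

Write out the shoelace sum; only the two edges meeting at V_2 involve p:
2·Area = [(3·p − (-6)·10) + ((-6)·(-9) − 5·p)] + 77
       = -2·p + 191 = 199
⇒ p = -4.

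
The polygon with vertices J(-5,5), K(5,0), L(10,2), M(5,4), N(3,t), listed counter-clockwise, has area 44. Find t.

Write out the shoelace sum; only the two edges meeting at N involve t:
2·Area = [(5·t − 3·4) + (3·5 − (-5)·t)] + 15
       = 10·t + 18 = 88
⇒ t = 7.

7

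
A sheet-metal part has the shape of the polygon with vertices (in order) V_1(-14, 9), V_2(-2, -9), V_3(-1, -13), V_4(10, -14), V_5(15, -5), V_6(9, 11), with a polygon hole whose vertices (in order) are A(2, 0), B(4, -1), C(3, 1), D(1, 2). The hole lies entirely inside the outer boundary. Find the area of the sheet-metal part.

Outer boundary:
Σ = (144) + (17) + (144) + (160) + (210) + (235) = 910
Area = |Σ|/2 = 455.
Hole:
Apply the shoelace formula: 2A = Σ (x_i·y_{i+1} − x_{i+1}·y_i), indices taken mod 4.
Cross-terms: -2, 7, 5, -4  ⇒  Σ = 6
Area = |Σ|/2 = 3.
Net area = 455 − 3 = 452.

452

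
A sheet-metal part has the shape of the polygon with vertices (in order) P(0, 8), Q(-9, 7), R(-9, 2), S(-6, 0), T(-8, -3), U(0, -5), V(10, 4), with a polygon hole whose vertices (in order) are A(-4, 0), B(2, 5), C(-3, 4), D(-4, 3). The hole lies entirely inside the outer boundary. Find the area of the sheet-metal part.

Outer boundary:
P→Q: (0)(7) − (-9)(8) = 72
Q→R: (-9)(2) − (-9)(7) = 45
R→S: (-9)(0) − (-6)(2) = 12
S→T: (-6)(-3) − (-8)(0) = 18
T→U: (-8)(-5) − (0)(-3) = 40
U→V: (0)(4) − (10)(-5) = 50
V→P: (10)(8) − (0)(4) = 80
Σ = 317
Area = |Σ|/2 = 158.5.
Hole:
Apply Gauss's area formula: 2A = Σ (x_i·y_{i+1} − x_{i+1}·y_i), indices taken mod 4.
A→B: (-4)(5) − (2)(0) = -20
B→C: (2)(4) − (-3)(5) = 23
C→D: (-3)(3) − (-4)(4) = 7
D→A: (-4)(0) − (-4)(3) = 12
Σ = 22
Area = |Σ|/2 = 11.
Net area = 158.5 − 11 = 147.5.

147.5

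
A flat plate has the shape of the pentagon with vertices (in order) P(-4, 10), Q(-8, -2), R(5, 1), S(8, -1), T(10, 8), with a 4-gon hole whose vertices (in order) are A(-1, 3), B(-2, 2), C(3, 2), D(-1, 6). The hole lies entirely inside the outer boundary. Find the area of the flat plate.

133

Outer boundary:
Σ = (88) + (2) + (-13) + (74) + (132) = 283
Area = |Σ|/2 = 141.5.
Hole:
Apply the shoelace formula: 2A = Σ (x_i·y_{i+1} − x_{i+1}·y_i), indices taken mod 4.
A→B: (-1)(2) − (-2)(3) = 4
B→C: (-2)(2) − (3)(2) = -10
C→D: (3)(6) − (-1)(2) = 20
D→A: (-1)(3) − (-1)(6) = 3
Σ = 17
Area = |Σ|/2 = 8.5.
Net area = 141.5 − 8.5 = 133.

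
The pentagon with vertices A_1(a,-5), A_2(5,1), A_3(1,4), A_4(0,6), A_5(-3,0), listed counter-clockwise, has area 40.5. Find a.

-2

Write out the shoelace sum; only the two edges meeting at A_1 involve a:
2·Area = [((-3)·(-5) − a·0) + (a·1 − 5·(-5))] + 43
       = 1·a + 83 = 81
⇒ a = -2.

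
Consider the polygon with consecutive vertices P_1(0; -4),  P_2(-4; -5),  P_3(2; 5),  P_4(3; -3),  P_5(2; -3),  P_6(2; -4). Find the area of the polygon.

30

Apply the surveyor's formula: 2A = Σ (x_i·y_{i+1} − x_{i+1}·y_i), indices taken mod 6.
Σ = (-16) + (-10) + (-21) + (-3) + (-2) + (-8) = -60
Area = |Σ|/2 = 30.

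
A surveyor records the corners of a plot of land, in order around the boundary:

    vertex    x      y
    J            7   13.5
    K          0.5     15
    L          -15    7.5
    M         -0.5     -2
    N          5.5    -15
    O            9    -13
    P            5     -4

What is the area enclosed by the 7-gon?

Σ = (98.25) + (228.75) + (33.75) + (18.5) + (63.5) + (29) + (95.5) = 567.25
Area = |Σ|/2 = 283.625.

283.625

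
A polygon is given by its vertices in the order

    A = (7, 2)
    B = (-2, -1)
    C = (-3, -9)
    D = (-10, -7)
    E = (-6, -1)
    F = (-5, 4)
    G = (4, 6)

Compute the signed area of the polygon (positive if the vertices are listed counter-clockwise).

Apply the shoelace formula: 2A = Σ (x_i·y_{i+1} − x_{i+1}·y_i), indices taken mod 7.
Σ = (-3) + (15) + (-69) + (-32) + (-29) + (-46) + (-34) = -198
Signed area = Σ/2 = -99 (negative ⇒ clockwise traversal).

-99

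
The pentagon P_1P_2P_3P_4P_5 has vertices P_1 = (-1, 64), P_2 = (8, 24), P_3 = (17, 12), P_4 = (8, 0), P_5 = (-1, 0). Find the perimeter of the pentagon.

144

|P_1P_2| = √((9)² + (-40)²) = √1681 = 41
|P_2P_3| = √((9)² + (-12)²) = √225 = 15
|P_3P_4| = √((-9)² + (-12)²) = √225 = 15
|P_4P_5| = √((-9)² + (0)²) = √81 = 9
|P_5P_1| = √((0)² + (64)²) = √4096 = 64
Perimeter = 41 + 15 + 15 + 9 + 64 = 144.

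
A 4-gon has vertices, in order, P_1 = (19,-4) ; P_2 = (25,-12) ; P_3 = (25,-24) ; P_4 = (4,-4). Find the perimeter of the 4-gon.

|P_1P_2| = √((6)² + (-8)²) = √100 = 10
|P_2P_3| = √((0)² + (-12)²) = √144 = 12
|P_3P_4| = √((-21)² + (20)²) = √841 = 29
|P_4P_1| = √((15)² + (0)²) = √225 = 15
Perimeter = 10 + 12 + 29 + 15 = 66.

66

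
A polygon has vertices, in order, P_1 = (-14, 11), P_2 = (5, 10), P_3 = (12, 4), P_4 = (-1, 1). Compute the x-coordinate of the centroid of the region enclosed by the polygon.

Apply the shoelace (surveyor's) formula. First the cross-terms c_i = x_i·y_{i+1} − x_{i+1}·y_i:
  -195, -100, 16, 3  ⇒  2A = -276, A = -138.
Then Σ (x_i + x_{i+1})·c_i = 186, so x̄ = 186 / (6·(-138)) = -31/138.

-31/138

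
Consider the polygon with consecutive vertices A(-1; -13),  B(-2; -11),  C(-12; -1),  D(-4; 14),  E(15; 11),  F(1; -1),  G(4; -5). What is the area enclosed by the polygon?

Apply the surveyor's formula: 2A = Σ (x_i·y_{i+1} − x_{i+1}·y_i), indices taken mod 7.
A→B: (-1)(-11) − (-2)(-13) = -15
B→C: (-2)(-1) − (-12)(-11) = -130
C→D: (-12)(14) − (-4)(-1) = -172
D→E: (-4)(11) − (15)(14) = -254
E→F: (15)(-1) − (1)(11) = -26
F→G: (1)(-5) − (4)(-1) = -1
G→A: (4)(-13) − (-1)(-5) = -57
Σ = -655
Area = |Σ|/2 = 327.5.

327.5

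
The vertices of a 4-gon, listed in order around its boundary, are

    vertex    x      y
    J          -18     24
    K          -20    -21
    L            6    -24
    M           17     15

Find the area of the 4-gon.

Σ = (858) + (606) + (498) + (678) = 2640
Area = |Σ|/2 = 1320.

1320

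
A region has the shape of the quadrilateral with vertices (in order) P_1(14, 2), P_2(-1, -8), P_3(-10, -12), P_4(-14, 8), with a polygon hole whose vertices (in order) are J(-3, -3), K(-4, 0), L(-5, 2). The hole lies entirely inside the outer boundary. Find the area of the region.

282.5

Outer boundary:
P_1→P_2: (14)(-8) − (-1)(2) = -110
P_2→P_3: (-1)(-12) − (-10)(-8) = -68
P_3→P_4: (-10)(8) − (-14)(-12) = -248
P_4→P_1: (-14)(2) − (14)(8) = -140
Σ = -566
Area = |Σ|/2 = 283.
Hole:
Apply the shoelace formula: 2A = Σ (x_i·y_{i+1} − x_{i+1}·y_i), indices taken mod 3.
J→K: (-3)(0) − (-4)(-3) = -12
K→L: (-4)(2) − (-5)(0) = -8
L→J: (-5)(-3) − (-3)(2) = 21
Σ = 1
Area = |Σ|/2 = 0.5.
Net area = 283 − 0.5 = 282.5.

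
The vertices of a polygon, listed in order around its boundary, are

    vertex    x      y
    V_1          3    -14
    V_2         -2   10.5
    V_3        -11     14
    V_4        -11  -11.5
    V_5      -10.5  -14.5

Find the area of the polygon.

V_1→V_2: (3)(10.5) − (-2)(-14) = 3.5
V_2→V_3: (-2)(14) − (-11)(10.5) = 87.5
V_3→V_4: (-11)(-11.5) − (-11)(14) = 280.5
V_4→V_5: (-11)(-14.5) − (-10.5)(-11.5) = 38.75
V_5→V_1: (-10.5)(-14) − (3)(-14.5) = 190.5
Σ = 600.75
Area = |Σ|/2 = 300.375.

300.375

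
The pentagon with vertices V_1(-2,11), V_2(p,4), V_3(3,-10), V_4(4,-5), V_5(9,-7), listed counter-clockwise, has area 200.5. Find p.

-14

Write out the shoelace sum; only the two edges meeting at V_2 involve p:
2·Area = [((-2)·4 − p·11) + (p·(-10) − 3·4)] + 127
       = -21·p + 107 = 401
⇒ p = -14.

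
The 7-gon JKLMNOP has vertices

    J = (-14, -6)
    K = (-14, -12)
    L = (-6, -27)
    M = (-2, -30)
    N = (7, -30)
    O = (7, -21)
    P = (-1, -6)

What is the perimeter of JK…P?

|JK| = √((0)² + (-6)²) = √36 = 6
|KL| = √((8)² + (-15)²) = √289 = 17
|LM| = √((4)² + (-3)²) = √25 = 5
|MN| = √((9)² + (0)²) = √81 = 9
|NO| = √((0)² + (9)²) = √81 = 9
|OP| = √((-8)² + (15)²) = √289 = 17
|PJ| = √((-13)² + (0)²) = √169 = 13
Perimeter = 6 + 17 + 5 + 9 + 9 + 17 + 13 = 76.

76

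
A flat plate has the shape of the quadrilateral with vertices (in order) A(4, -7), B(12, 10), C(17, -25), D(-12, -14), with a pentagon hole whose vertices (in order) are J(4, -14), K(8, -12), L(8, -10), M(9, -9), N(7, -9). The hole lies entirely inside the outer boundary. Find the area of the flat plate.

Outer boundary:
Apply the surveyor's formula: 2A = Σ (x_i·y_{i+1} − x_{i+1}·y_i), indices taken mod 4.
Σ = (124) + (-470) + (-538) + (140) = -744
Area = |Σ|/2 = 372.
Hole:
Apply Gauss's area formula: 2A = Σ (x_i·y_{i+1} − x_{i+1}·y_i), indices taken mod 5.
Cross-terms: 64, 16, 18, -18, -62  ⇒  Σ = 18
Area = |Σ|/2 = 9.
Net area = 372 − 9 = 363.

363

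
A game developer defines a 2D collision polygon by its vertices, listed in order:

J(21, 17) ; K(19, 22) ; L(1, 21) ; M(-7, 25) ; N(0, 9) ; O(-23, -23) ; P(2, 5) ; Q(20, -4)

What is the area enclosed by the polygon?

Apply the shoelace (surveyor's) formula: 2A = Σ (x_i·y_{i+1} − x_{i+1}·y_i), indices taken mod 8.
Σ = (139) + (377) + (172) + (-63) + (207) + (-69) + (-108) + (424) = 1079
Area = |Σ|/2 = 539.5.

539.5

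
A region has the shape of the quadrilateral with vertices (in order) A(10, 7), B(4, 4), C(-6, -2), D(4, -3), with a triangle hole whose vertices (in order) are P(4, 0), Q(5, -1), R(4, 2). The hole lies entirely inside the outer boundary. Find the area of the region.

55

Outer boundary:
Cross-terms: 12, 16, 26, 58  ⇒  Σ = 112
Area = |Σ|/2 = 56.
Hole:
Σ = (-4) + (14) + (-8) = 2
Area = |Σ|/2 = 1.
Net area = 56 − 1 = 55.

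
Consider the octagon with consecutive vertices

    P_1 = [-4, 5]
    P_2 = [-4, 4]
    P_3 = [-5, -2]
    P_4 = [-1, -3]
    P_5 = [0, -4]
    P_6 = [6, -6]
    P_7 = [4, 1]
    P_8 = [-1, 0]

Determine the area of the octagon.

P_1→P_2: (-4)(4) − (-4)(5) = 4
P_2→P_3: (-4)(-2) − (-5)(4) = 28
P_3→P_4: (-5)(-3) − (-1)(-2) = 13
P_4→P_5: (-1)(-4) − (0)(-3) = 4
P_5→P_6: (0)(-6) − (6)(-4) = 24
P_6→P_7: (6)(1) − (4)(-6) = 30
P_7→P_8: (4)(0) − (-1)(1) = 1
P_8→P_1: (-1)(5) − (-4)(0) = -5
Σ = 99
Area = |Σ|/2 = 49.5.

49.5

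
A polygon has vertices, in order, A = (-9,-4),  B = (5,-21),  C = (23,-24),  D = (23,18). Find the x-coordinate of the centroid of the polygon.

Apply the shoelace (surveyor's) formula. First the cross-terms c_i = x_i·y_{i+1} − x_{i+1}·y_i:
  209, 363, 966, 70  ⇒  2A = 1608, A = 804.
Then Σ (x_i + x_{i+1})·c_i = 54744, so x̄ = 54744 / (6·804) = 2281/201.

2281/201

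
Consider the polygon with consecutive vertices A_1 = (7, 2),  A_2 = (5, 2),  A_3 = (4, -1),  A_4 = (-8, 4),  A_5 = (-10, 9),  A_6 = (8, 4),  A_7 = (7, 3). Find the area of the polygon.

78

Apply Gauss's area formula: 2A = Σ (x_i·y_{i+1} − x_{i+1}·y_i), indices taken mod 7.
Cross-terms: 4, -13, 8, -32, -112, -4, -7  ⇒  Σ = -156
Area = |Σ|/2 = 78.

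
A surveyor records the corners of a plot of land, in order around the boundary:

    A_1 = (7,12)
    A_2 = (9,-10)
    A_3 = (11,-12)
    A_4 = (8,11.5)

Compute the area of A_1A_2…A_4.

Apply the shoelace formula: 2A = Σ (x_i·y_{i+1} − x_{i+1}·y_i), indices taken mod 4.
Σ = (-178) + (2) + (222.5) + (15.5) = 62
Area = |Σ|/2 = 31.

31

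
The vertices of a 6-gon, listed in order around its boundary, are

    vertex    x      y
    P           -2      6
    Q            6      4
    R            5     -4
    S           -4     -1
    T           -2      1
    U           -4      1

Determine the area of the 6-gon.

Apply the shoelace (surveyor's) formula: 2A = Σ (x_i·y_{i+1} − x_{i+1}·y_i), indices taken mod 6.
Cross-terms: -44, -44, -21, -6, 2, -22  ⇒  Σ = -135
Area = |Σ|/2 = 67.5.

67.5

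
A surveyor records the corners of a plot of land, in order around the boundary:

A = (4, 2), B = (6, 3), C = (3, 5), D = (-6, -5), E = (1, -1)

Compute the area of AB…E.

26.5

Apply the surveyor's formula: 2A = Σ (x_i·y_{i+1} − x_{i+1}·y_i), indices taken mod 5.
Σ = (0) + (21) + (15) + (11) + (6) = 53
Area = |Σ|/2 = 26.5.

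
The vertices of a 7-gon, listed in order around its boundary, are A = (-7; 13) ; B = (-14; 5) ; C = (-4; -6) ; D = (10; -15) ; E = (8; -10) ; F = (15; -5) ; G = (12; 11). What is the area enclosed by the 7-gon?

479.5

Apply the shoelace (surveyor's) formula: 2A = Σ (x_i·y_{i+1} − x_{i+1}·y_i), indices taken mod 7.
A→B: (-7)(5) − (-14)(13) = 147
B→C: (-14)(-6) − (-4)(5) = 104
C→D: (-4)(-15) − (10)(-6) = 120
D→E: (10)(-10) − (8)(-15) = 20
E→F: (8)(-5) − (15)(-10) = 110
F→G: (15)(11) − (12)(-5) = 225
G→A: (12)(13) − (-7)(11) = 233
Σ = 959
Area = |Σ|/2 = 479.5.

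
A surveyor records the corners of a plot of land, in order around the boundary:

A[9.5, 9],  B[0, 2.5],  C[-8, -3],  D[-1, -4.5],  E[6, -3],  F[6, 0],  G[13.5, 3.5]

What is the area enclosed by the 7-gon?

117

Cross-terms: 23.75, 20, 33, 30, 18, 21, 88.25  ⇒  Σ = 234
Area = |Σ|/2 = 117.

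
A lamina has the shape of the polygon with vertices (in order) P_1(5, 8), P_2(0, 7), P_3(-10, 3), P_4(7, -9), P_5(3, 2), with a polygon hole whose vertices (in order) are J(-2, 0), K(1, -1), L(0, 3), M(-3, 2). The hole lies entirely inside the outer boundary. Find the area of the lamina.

105.5

Outer boundary:
Σ = (35) + (70) + (69) + (41) + (14) = 229
Area = |Σ|/2 = 114.5.
Hole:
Cross-terms: 2, 3, 9, 4  ⇒  Σ = 18
Area = |Σ|/2 = 9.
Net area = 114.5 − 9 = 105.5.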